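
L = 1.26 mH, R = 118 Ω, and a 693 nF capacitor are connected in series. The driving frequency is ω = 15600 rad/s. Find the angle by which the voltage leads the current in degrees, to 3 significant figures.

-31.7°

X_L = ωL = 19.7 Ω
X_C = 1/(ωC) = 92.5 Ω
Net reactance X = X_L − X_C = -72.8 Ω
Z = 118 − j72.8 Ω
|Z| = √(118² + 72.8²) = 139 Ω
∠Z = arctan(-72.8/118) = -31.7°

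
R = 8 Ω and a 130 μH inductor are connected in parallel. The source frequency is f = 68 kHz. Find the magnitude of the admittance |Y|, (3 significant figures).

126 mS

ω = 2πf = 427300 rad/s
X_L = ωL = 55.5 Ω
Parallel: admittances add. Y = 1/R + 1/(jωL)
Y = (0.125 − j0.0180) S
|Y| = 0.126 S → |Z| = 1/|Y| = 7.92 Ω, ∠Z = −∠Y = 8.20°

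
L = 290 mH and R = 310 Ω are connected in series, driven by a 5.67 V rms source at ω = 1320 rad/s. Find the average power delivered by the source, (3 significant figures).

X_L = ωL = 383 Ω
Z = 310 + j383 Ω
|Z| = √(310² + 383²) = 493 Ω
∠Z = arctan(383/310) = 51.0°
I = V/|Z| = 11.5 mA
P = VI cos φ = 5.67 × 0.0115 × cos(51.0°) = 41.1 mW

41.1 mW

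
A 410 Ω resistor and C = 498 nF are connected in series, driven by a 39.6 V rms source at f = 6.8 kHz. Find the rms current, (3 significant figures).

ω = 2πf = 42730 rad/s
X_C = 1/(ωC) = 47.0 Ω
Z = 410 − j47.0 Ω
|Z| = √(410² + 47.0²) = 413 Ω
I = V/|Z| = 39.6/413 = 96.0 mA

96.0 mA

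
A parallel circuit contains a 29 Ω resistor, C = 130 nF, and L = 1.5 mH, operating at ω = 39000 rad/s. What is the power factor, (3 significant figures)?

0.944

X_L = ωL = 58.5 Ω
X_C = 1/(ωC) = 197 Ω
Parallel: admittances add. Y = 1/R + 1/(jωL) + jωC
Y = (0.0345 − j0.0120) S
|Y| = 0.0365 S → |Z| = 1/|Y| = 27.4 Ω, ∠Z = −∠Y = 19.2°
cos φ = cos(19.2°) = 0.944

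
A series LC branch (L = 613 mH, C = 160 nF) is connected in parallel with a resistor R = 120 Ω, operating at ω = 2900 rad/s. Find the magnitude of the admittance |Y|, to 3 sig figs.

8.74 mS

X_L = ωL = 1780 Ω
X_C = 1/(ωC) = 2160 Ω
Branch 1: Z₁ = R = 120 Ω
Branch 2 (series LC): Z₂ = j(X_L − X_C) = −j377 Ω
Parallel: Z = Z₁Z₂/(Z₁+Z₂), |Z| = 114 Ω, ∠Z = -17.6°
|Y| = 1/|Z| = 8.74 mS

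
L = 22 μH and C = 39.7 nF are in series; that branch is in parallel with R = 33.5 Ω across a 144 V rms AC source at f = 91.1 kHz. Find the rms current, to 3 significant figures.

ω = 2πf = 572400 rad/s
X_L = ωL = 12.6 Ω
X_C = 1/(ωC) = 44.0 Ω
Branch 1: Z₁ = R = 33.5 Ω
Branch 2 (series LC): Z₂ = j(X_L − X_C) = −j31.4 Ω
Parallel: Z = Z₁Z₂/(Z₁+Z₂), |Z| = 22.9 Ω, ∠Z = -46.8°
I = V/|Z| = 144/22.9 = 6.28 A

6.28 A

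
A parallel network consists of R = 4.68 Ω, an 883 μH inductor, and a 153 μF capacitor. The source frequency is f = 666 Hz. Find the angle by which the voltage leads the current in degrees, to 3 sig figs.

ω = 2πf = 4185 rad/s
X_L = ωL = 3.70 Ω
X_C = 1/(ωC) = 1.56 Ω
Parallel: admittances add. Y = 1/R + 1/(jωL) + jωC
Y = (0.214 + j0.370) S
|Y| = 0.427 S → |Z| = 1/|Y| = 2.34 Ω, ∠Z = −∠Y = -60.0°

-60.0°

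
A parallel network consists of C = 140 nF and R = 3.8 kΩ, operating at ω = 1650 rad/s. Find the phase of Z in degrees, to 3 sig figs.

-41.3°

X_C = 1/(ωC) = 4330 Ω
Parallel: admittances add. Y = 1/R + jωC
Y = (0.000263 + j0.000231) S
|Y| = 0.000350 S → |Z| = 1/|Y| = 2860 Ω, ∠Z = −∠Y = -41.3°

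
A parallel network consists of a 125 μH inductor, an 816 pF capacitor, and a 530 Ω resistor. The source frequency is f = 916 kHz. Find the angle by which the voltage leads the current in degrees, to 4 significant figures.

-60.29°

ω = 2πf = 5.755e+06 rad/s
X_L = ωL = 719.4 Ω
X_C = 1/(ωC) = 212.9 Ω
Parallel: admittances add. Y = 1/R + 1/(jωL) + jωC
Y = (0.001887 + j0.003306) S
|Y| = 0.003807 S → |Z| = 1/|Y| = 262.7 Ω, ∠Z = −∠Y = -60.29°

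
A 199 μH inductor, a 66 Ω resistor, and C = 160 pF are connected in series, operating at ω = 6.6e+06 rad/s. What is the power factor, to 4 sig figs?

X_L = ωL = 1313 Ω
X_C = 1/(ωC) = 947.0 Ω
Net reactance X = X_L − X_C = 366.4 Ω
Z = 66.00 + j366.4 Ω
|Z| = √(66.00² + 366.4²) = 372.3 Ω
∠Z = arctan(366.4/66.00) = 79.79°
cos φ = cos(79.79°) = 0.1773

0.1773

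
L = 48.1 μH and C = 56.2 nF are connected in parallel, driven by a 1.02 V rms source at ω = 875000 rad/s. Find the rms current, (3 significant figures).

X_L = ωL = 42.1 Ω
X_C = 1/(ωC) = 20.3 Ω
Parallel: admittances add. Y = 1/(jωL) + jωC
Y = (0 + j0.0254) S
|Y| = 0.0254 S → |Z| = 1/|Y| = 39.3 Ω, ∠Z = −∠Y = -90.0°
I = V/|Z| = 1.02/39.3 = 25.9 mA

25.9 mA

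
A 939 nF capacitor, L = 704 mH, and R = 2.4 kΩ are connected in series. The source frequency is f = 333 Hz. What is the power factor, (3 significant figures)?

0.928

ω = 2πf = 2092 rad/s
X_L = ωL = 1470 Ω
X_C = 1/(ωC) = 509 Ω
Net reactance X = X_L − X_C = 964 Ω
Z = 2400 + j964 Ω
|Z| = √(2400² + 964²) = 2590 Ω
∠Z = arctan(964/2400) = 21.9°
cos φ = cos(21.9°) = 0.928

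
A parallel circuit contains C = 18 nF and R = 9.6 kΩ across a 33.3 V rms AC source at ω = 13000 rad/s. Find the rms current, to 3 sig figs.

8.53 mA

X_C = 1/(ωC) = 4270 Ω
Parallel: admittances add. Y = 1/R + jωC
Y = (0.000104 + j0.000234) S
|Y| = 0.000256 S → |Z| = 1/|Y| = 3900 Ω, ∠Z = −∠Y = -66.0°
I = V/|Z| = 33.3/3900 = 8.53 mA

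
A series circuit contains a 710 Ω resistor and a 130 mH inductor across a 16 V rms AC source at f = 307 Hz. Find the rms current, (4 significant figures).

21.25 mA

ω = 2πf = 1929 rad/s
X_L = ωL = 250.8 Ω
Z = 710.0 + j250.8 Ω
|Z| = √(710.0² + 250.8²) = 753.0 Ω
I = V/|Z| = 16/753.0 = 21.25 mA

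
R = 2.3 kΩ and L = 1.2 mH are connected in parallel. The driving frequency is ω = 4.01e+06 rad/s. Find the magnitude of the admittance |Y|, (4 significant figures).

481.9 μS

X_L = ωL = 4812 Ω
Parallel: admittances add. Y = 1/R + 1/(jωL)
Y = (0.0004348 − j0.0002078) S
|Y| = 0.0004819 S → |Z| = 1/|Y| = 2075 Ω, ∠Z = −∠Y = 25.55°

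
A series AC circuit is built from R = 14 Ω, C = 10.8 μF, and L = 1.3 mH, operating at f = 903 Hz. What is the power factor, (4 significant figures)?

ω = 2πf = 5674 rad/s
X_L = ωL = 7.376 Ω
X_C = 1/(ωC) = 16.32 Ω
Net reactance X = X_L − X_C = -8.944 Ω
Z = 14.00 − j8.944 Ω
|Z| = √(14.00² + 8.944²) = 16.61 Ω
∠Z = arctan(-8.944/14.00) = -32.57°
cos φ = cos(-32.57°) = 0.8427

0.8427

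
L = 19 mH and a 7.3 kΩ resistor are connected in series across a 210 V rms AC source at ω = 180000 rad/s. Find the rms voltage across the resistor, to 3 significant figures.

190 V

X_L = ωL = 3420 Ω
Z = 7300 + j3420 Ω
|Z| = √(7300² + 3420²) = 8060 Ω
I = V/|Z| = 26.1 mA
V_R = I·|Z_R| = 0.0261 × 7300 = 190 V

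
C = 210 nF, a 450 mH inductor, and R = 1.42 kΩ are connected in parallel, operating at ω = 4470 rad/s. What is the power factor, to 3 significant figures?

0.847

X_L = ωL = 2010 Ω
X_C = 1/(ωC) = 1070 Ω
Parallel: admittances add. Y = 1/R + 1/(jωL) + jωC
Y = (0.000704 + j0.000442) S
|Y| = 0.000831 S → |Z| = 1/|Y| = 1200 Ω, ∠Z = −∠Y = -32.1°
cos φ = cos(-32.1°) = 0.847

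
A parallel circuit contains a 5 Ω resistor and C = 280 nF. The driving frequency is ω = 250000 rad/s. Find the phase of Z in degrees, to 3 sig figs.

X_C = 1/(ωC) = 14.3 Ω
Parallel: admittances add. Y = 1/R + jωC
Y = (0.200 + j0.0700) S
|Y| = 0.212 S → |Z| = 1/|Y| = 4.72 Ω, ∠Z = −∠Y = -19.3°

-19.3°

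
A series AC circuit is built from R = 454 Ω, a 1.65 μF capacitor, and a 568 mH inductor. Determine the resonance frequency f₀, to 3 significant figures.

164 Hz

ω₀ = 1/√(LC) = 1/√(0.568 × 1.65e-06) = 1033 rad/s
f₀ = ω₀/(2π) = 164 Hz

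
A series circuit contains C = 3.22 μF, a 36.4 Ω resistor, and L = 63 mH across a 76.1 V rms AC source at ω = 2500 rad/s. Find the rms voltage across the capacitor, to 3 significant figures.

X_L = ωL = 158 Ω
X_C = 1/(ωC) = 124 Ω
Net reactance X = X_L − X_C = 33.3 Ω
Z = 36.4 + j33.3 Ω
|Z| = √(36.4² + 33.3²) = 49.3 Ω
I = V/|Z| = 1.54 A
V_C = I·|Z_C| = 1.54 × 124 = 192 V

192 V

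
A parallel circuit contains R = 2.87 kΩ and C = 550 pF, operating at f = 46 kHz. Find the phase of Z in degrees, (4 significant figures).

ω = 2πf = 289000 rad/s
X_C = 1/(ωC) = 6291 Ω
Parallel: admittances add. Y = 1/R + jωC
Y = (0.0003484 + j0.0001590) S
|Y| = 0.0003830 S → |Z| = 1/|Y| = 2611 Ω, ∠Z = −∠Y = -24.52°

-24.52°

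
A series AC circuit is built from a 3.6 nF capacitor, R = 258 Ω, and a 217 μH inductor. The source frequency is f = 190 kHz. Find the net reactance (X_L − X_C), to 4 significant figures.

ω = 2πf = 1.194e+06 rad/s
X_L = ωL = 259.1 Ω
X_C = 1/(ωC) = 232.7 Ω
X = 259.1 − 232.7 = 26.37 Ω

26.37 Ω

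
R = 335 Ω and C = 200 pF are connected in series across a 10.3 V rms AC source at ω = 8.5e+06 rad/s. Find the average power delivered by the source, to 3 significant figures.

77.6 mW

X_C = 1/(ωC) = 588 Ω
Z = 335 − j588 Ω
|Z| = √(335² + 588²) = 677 Ω
∠Z = arctan(-588/335) = -60.3°
I = V/|Z| = 15.2 mA
P = VI cos φ = 10.3 × 0.0152 × cos(-60.3°) = 77.6 mW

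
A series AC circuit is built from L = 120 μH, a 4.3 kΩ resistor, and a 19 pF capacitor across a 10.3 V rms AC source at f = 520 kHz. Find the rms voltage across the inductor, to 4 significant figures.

0.2478 V

ω = 2πf = 3.267e+06 rad/s
X_L = ωL = 392.1 Ω
X_C = 1/(ωC) = 16110 Ω
Net reactance X = X_L − X_C = -15720 Ω
Z = 4300 − j15720 Ω
|Z| = √(4300² + 15720²) = 16290 Ω
I = V/|Z| = 632.1 μA
V_L = I·|Z_L| = 0.0006321 × 392.1 = 0.2478 V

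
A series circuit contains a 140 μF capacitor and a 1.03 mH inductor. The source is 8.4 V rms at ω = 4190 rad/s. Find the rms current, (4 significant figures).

3.217 A

X_L = ωL = 4.316 Ω
X_C = 1/(ωC) = 1.705 Ω
Net reactance X = X_L − X_C = 2.611 Ω
Z = j2.611 Ω
|Z| = √(0² + 2.611²) = 2.611 Ω
I = V/|Z| = 8.4/2.611 = 3.217 A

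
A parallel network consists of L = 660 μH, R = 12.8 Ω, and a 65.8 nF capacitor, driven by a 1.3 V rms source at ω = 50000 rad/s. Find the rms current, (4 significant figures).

X_L = ωL = 33.00 Ω
X_C = 1/(ωC) = 304.0 Ω
Parallel: admittances add. Y = 1/R + 1/(jωL) + jωC
Y = (0.07812 − j0.02701) S
|Y| = 0.08266 S → |Z| = 1/|Y| = 12.10 Ω, ∠Z = −∠Y = 19.07°
I = V/|Z| = 1.3/12.10 = 107.5 mA

107.5 mA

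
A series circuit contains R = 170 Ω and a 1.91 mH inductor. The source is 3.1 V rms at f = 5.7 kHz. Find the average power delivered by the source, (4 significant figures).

48.65 mW

ω = 2πf = 35810 rad/s
X_L = ωL = 68.41 Ω
Z = 170.0 + j68.41 Ω
|Z| = √(170.0² + 68.41²) = 183.2 Ω
∠Z = arctan(68.41/170.0) = 21.92°
I = V/|Z| = 16.92 mA
P = VI cos φ = 3.1 × 0.01692 × cos(21.92°) = 48.65 mW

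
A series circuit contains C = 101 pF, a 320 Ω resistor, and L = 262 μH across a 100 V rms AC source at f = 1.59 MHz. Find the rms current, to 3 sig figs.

60.3 mA

ω = 2πf = 9.99e+06 rad/s
X_L = ωL = 2620 Ω
X_C = 1/(ωC) = 991 Ω
Net reactance X = X_L − X_C = 1630 Ω
Z = 320 + j1630 Ω
|Z| = √(320² + 1630²) = 1660 Ω
I = V/|Z| = 100/1660 = 60.3 mA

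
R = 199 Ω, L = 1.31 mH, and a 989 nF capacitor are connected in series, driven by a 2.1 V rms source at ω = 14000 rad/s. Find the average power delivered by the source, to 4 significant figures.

20.65 mW

X_L = ωL = 18.34 Ω
X_C = 1/(ωC) = 72.22 Ω
Net reactance X = X_L − X_C = -53.88 Ω
Z = 199.0 − j53.88 Ω
|Z| = √(199.0² + 53.88²) = 206.2 Ω
∠Z = arctan(-53.88/199.0) = -15.15°
I = V/|Z| = 10.19 mA
P = VI cos φ = 2.1 × 0.01019 × cos(-15.15°) = 20.65 mW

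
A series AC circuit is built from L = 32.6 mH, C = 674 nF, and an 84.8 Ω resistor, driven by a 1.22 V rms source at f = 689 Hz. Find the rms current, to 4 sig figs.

5.578 mA

ω = 2πf = 4329 rad/s
X_L = ωL = 141.1 Ω
X_C = 1/(ωC) = 342.7 Ω
Net reactance X = X_L − X_C = -201.6 Ω
Z = 84.80 − j201.6 Ω
|Z| = √(84.80² + 201.6²) = 218.7 Ω
I = V/|Z| = 1.22/218.7 = 5.578 mA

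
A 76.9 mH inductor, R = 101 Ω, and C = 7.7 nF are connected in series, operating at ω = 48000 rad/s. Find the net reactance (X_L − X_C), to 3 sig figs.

986 Ω

X_L = ωL = 3690 Ω
X_C = 1/(ωC) = 2710 Ω
X = 3690 − 2710 = 986 Ω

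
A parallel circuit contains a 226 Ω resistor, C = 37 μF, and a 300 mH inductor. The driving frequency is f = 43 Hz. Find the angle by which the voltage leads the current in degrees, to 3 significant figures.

27.9°

ω = 2πf = 270.2 rad/s
X_L = ωL = 81.1 Ω
X_C = 1/(ωC) = 100 Ω
Parallel: admittances add. Y = 1/R + 1/(jωL) + jωC
Y = (0.00442 − j0.00234) S
|Y| = 0.00501 S → |Z| = 1/|Y| = 200 Ω, ∠Z = −∠Y = 27.9°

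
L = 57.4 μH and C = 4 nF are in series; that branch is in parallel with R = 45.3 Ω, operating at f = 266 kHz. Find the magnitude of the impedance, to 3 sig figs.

ω = 2πf = 1.671e+06 rad/s
X_L = ωL = 95.9 Ω
X_C = 1/(ωC) = 150 Ω
Branch 1: Z₁ = R = 45.3 Ω
Branch 2 (series LC): Z₂ = j(X_L − X_C) = −j53.6 Ω
Parallel: Z = Z₁Z₂/(Z₁+Z₂), |Z| = 34.6 Ω, ∠Z = -40.2°

34.6 Ω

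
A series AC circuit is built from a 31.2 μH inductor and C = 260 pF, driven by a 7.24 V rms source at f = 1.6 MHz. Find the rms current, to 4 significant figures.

ω = 2πf = 1.005e+07 rad/s
X_L = ωL = 313.7 Ω
X_C = 1/(ωC) = 382.6 Ω
Net reactance X = X_L − X_C = -68.93 Ω
Z = − j68.93 Ω
|Z| = √(0² + 68.93²) = 68.93 Ω
I = V/|Z| = 7.24/68.93 = 105.0 mA

105.0 mA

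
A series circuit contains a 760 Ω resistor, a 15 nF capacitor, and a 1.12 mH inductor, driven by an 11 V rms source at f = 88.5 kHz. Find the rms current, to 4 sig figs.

12.07 mA

ω = 2πf = 556100 rad/s
X_L = ωL = 622.8 Ω
X_C = 1/(ωC) = 119.9 Ω
Net reactance X = X_L − X_C = 502.9 Ω
Z = 760.0 + j502.9 Ω
|Z| = √(760.0² + 502.9²) = 911.3 Ω
I = V/|Z| = 11/911.3 = 12.07 mA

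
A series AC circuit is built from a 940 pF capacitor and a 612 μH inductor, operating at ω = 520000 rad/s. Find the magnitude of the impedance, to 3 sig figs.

X_L = ωL = 318 Ω
X_C = 1/(ωC) = 2050 Ω
Net reactance X = X_L − X_C = -1730 Ω
Z = − j1730 Ω
|Z| = √(0² + 1730²) = 1730 Ω

1730 Ω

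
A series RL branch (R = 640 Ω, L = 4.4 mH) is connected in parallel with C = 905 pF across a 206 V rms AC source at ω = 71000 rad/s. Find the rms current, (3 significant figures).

X_L = ωL = 312 Ω
X_C = 1/(ωC) = 15600 Ω
Branch 1 (R+jX_L): Z₁ = 640 + j312 Ω, |Z₁| = 712 Ω
Branch 2 (−jX_C): Z₂ = −j15600 Ω
Parallel: Z = Z₁Z₂/(Z₁+Z₂), |Z| = 726 Ω, ∠Z = 23.6°
I = V/|Z| = 206/726 = 284 mA

284 mA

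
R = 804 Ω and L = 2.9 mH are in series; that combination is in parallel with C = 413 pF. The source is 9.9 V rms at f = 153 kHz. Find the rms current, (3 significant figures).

ω = 2πf = 961300 rad/s
X_L = ωL = 2790 Ω
X_C = 1/(ωC) = 2520 Ω
Branch 1 (R+jX_L): Z₁ = 804 + j2790 Ω, |Z₁| = 2900 Ω
Branch 2 (−jX_C): Z₂ = −j2520 Ω
Parallel: Z = Z₁Z₂/(Z₁+Z₂), |Z| = 8620 Ω, ∠Z = -34.6°
I = V/|Z| = 9.9/8620 = 1.15 mA

1.15 mA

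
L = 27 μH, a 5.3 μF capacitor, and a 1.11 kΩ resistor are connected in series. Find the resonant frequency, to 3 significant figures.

13.3 kHz

ω₀ = 1/√(LC) = 1/√(2.7e-05 × 5.3e-06) = 83590 rad/s
f₀ = ω₀/(2π) = 13.3 kHz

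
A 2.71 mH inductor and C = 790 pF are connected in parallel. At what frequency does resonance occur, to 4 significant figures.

108.8 kHz

ω₀ = 1/√(LC) = 1/√(0.00271 × 7.9e-10) = 683400 rad/s
f₀ = ω₀/(2π) = 108.8 kHz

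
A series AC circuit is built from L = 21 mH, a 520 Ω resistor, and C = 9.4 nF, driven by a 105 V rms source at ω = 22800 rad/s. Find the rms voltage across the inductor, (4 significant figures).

11.92 V

X_L = ωL = 478.8 Ω
X_C = 1/(ωC) = 4666 Ω
Net reactance X = X_L − X_C = -4187 Ω
Z = 520.0 − j4187 Ω
|Z| = √(520.0² + 4187²) = 4219 Ω
I = V/|Z| = 24.89 mA
V_L = I·|Z_L| = 0.02489 × 478.8 = 11.92 V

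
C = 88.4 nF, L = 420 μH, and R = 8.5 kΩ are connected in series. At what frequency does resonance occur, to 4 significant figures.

ω₀ = 1/√(LC) = 1/√(0.00042 × 8.84e-08) = 164100 rad/s
f₀ = ω₀/(2π) = 26.12 kHz

26.12 kHz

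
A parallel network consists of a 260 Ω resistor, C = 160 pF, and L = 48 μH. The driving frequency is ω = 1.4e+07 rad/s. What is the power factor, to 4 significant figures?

X_L = ωL = 672.0 Ω
X_C = 1/(ωC) = 446.4 Ω
Parallel: admittances add. Y = 1/R + 1/(jωL) + jωC
Y = (0.003846 + j0.0007519) S
|Y| = 0.003919 S → |Z| = 1/|Y| = 255.2 Ω, ∠Z = −∠Y = -11.06°
cos φ = cos(-11.06°) = 0.9814

0.9814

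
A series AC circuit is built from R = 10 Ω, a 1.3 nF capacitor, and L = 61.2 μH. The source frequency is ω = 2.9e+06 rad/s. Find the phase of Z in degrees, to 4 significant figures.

X_L = ωL = 177.5 Ω
X_C = 1/(ωC) = 265.3 Ω
Net reactance X = X_L − X_C = -87.77 Ω
Z = 10.00 − j87.77 Ω
|Z| = √(10.00² + 87.77²) = 88.34 Ω
∠Z = arctan(-87.77/10.00) = -83.50°

-83.50°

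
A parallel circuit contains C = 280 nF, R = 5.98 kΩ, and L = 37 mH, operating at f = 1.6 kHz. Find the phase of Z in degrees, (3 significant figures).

-37.1°

ω = 2πf = 10050 rad/s
X_L = ωL = 372 Ω
X_C = 1/(ωC) = 355 Ω
Parallel: admittances add. Y = 1/R + 1/(jωL) + jωC
Y = (0.000167 + j0.000126) S
|Y| = 0.000210 S → |Z| = 1/|Y| = 4770 Ω, ∠Z = −∠Y = -37.1°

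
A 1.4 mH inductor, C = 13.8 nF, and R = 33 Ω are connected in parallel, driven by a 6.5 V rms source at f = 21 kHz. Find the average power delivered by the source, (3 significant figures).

ω = 2πf = 131900 rad/s
X_L = ωL = 185 Ω
X_C = 1/(ωC) = 549 Ω
Parallel: admittances add. Y = 1/R + 1/(jωL) + jωC
Y = (0.0303 − j0.00359) S
|Y| = 0.0305 S → |Z| = 1/|Y| = 32.8 Ω, ∠Z = −∠Y = 6.76°
I = V/|Z| = 198 mA
P = VI cos φ = 6.5 × 0.198 × cos(6.76°) = 1.28 W

1.28 W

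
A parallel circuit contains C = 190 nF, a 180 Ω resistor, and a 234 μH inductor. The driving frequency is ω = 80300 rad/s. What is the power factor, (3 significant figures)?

0.145

X_L = ωL = 18.8 Ω
X_C = 1/(ωC) = 65.5 Ω
Parallel: admittances add. Y = 1/R + 1/(jωL) + jωC
Y = (0.00556 − j0.0380) S
|Y| = 0.0384 S → |Z| = 1/|Y| = 26.1 Ω, ∠Z = −∠Y = 81.7°
cos φ = cos(81.7°) = 0.145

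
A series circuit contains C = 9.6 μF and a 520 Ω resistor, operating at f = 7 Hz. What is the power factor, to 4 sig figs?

0.2145

ω = 2πf = 43.98 rad/s
X_C = 1/(ωC) = 2368 Ω
Z = 520.0 − j2368 Ω
|Z| = √(520.0² + 2368²) = 2425 Ω
∠Z = arctan(-2368/520.0) = -77.62°
cos φ = cos(-77.62°) = 0.2145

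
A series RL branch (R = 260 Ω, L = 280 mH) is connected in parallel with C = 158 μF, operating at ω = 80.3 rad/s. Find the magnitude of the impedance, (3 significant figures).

X_L = ωL = 22.5 Ω
X_C = 1/(ωC) = 78.8 Ω
Branch 1 (R+jX_L): Z₁ = 260 + j22.5 Ω, |Z₁| = 261 Ω
Branch 2 (−jX_C): Z₂ = −j78.8 Ω
Parallel: Z = Z₁Z₂/(Z₁+Z₂), |Z| = 77.3 Ω, ∠Z = -72.8°

77.3 Ω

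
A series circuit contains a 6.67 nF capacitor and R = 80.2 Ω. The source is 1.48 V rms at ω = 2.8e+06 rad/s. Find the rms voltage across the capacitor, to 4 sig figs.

X_C = 1/(ωC) = 53.54 Ω
Z = 80.20 − j53.54 Ω
|Z| = √(80.20² + 53.54²) = 96.43 Ω
I = V/|Z| = 15.35 mA
V_C = I·|Z_C| = 0.01535 × 53.54 = 0.8218 V

0.8218 V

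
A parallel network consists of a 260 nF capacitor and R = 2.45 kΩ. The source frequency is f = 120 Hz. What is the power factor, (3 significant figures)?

ω = 2πf = 754.0 rad/s
X_C = 1/(ωC) = 5100 Ω
Parallel: admittances add. Y = 1/R + jωC
Y = (0.000408 + j0.000196) S
|Y| = 0.000453 S → |Z| = 1/|Y| = 2210 Ω, ∠Z = −∠Y = -25.7°
cos φ = cos(-25.7°) = 0.901

0.901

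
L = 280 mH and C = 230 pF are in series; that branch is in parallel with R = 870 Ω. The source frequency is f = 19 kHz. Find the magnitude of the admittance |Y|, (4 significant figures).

ω = 2πf = 119400 rad/s
X_L = ωL = 33430 Ω
X_C = 1/(ωC) = 36420 Ω
Branch 1: Z₁ = R = 870.0 Ω
Branch 2 (series LC): Z₂ = j(X_L − X_C) = −j2993 Ω
Parallel: Z = Z₁Z₂/(Z₁+Z₂), |Z| = 835.4 Ω, ∠Z = -16.21°
|Y| = 1/|Z| = 1.197 mS

1.197 mS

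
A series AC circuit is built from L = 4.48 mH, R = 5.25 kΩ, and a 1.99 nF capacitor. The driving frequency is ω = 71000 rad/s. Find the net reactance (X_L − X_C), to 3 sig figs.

X_L = ωL = 318 Ω
X_C = 1/(ωC) = 7080 Ω
X = 318 − 7080 = -6760 Ω

-6760 Ω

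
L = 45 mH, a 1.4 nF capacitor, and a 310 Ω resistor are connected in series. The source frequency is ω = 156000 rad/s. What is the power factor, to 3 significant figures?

0.126

X_L = ωL = 7020 Ω
X_C = 1/(ωC) = 4580 Ω
Net reactance X = X_L − X_C = 2440 Ω
Z = 310 + j2440 Ω
|Z| = √(310² + 2440²) = 2460 Ω
∠Z = arctan(2440/310) = 82.8°
cos φ = cos(82.8°) = 0.126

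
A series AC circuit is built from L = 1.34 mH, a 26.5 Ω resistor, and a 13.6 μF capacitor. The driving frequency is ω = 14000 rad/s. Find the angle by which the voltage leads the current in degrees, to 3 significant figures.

27.0°

X_L = ωL = 18.8 Ω
X_C = 1/(ωC) = 5.25 Ω
Net reactance X = X_L − X_C = 13.5 Ω
Z = 26.5 + j13.5 Ω
|Z| = √(26.5² + 13.5²) = 29.7 Ω
∠Z = arctan(13.5/26.5) = 27.0°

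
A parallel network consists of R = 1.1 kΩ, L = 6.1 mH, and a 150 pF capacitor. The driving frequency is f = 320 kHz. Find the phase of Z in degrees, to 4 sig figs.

-13.61°

ω = 2πf = 2.011e+06 rad/s
X_L = ωL = 12260 Ω
X_C = 1/(ωC) = 3316 Ω
Parallel: admittances add. Y = 1/R + 1/(jωL) + jωC
Y = (0.0009091 + j0.0002201) S
|Y| = 0.0009353 S → |Z| = 1/|Y| = 1069 Ω, ∠Z = −∠Y = -13.61°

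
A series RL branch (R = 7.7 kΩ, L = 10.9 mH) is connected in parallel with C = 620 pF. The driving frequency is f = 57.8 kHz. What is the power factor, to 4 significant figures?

0.5120

ω = 2πf = 363200 rad/s
X_L = ωL = 3959 Ω
X_C = 1/(ωC) = 4441 Ω
Branch 1 (R+jX_L): Z₁ = 7700 + j3959 Ω, |Z₁| = 8658 Ω
Branch 2 (−jX_C): Z₂ = −j4441 Ω
Parallel: Z = Z₁Z₂/(Z₁+Z₂), |Z| = 4984 Ω, ∠Z = -59.21°
cos φ = cos(-59.21°) = 0.5120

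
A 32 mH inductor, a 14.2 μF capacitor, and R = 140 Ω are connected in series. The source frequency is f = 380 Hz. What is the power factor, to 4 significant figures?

0.9482

ω = 2πf = 2388 rad/s
X_L = ωL = 76.40 Ω
X_C = 1/(ωC) = 29.49 Ω
Net reactance X = X_L − X_C = 46.91 Ω
Z = 140.0 + j46.91 Ω
|Z| = √(140.0² + 46.91²) = 147.6 Ω
∠Z = arctan(46.91/140.0) = 18.52°
cos φ = cos(18.52°) = 0.9482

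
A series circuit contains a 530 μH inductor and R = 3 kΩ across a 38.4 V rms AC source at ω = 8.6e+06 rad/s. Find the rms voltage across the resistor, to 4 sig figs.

21.11 V

X_L = ωL = 4558 Ω
Z = 3000 + j4558 Ω
|Z| = √(3000² + 4558²) = 5457 Ω
I = V/|Z| = 7.037 mA
V_R = I·|Z_R| = 0.007037 × 3000 = 21.11 V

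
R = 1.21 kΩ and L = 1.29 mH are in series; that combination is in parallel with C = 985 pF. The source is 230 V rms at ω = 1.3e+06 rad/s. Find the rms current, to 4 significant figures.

X_L = ωL = 1677 Ω
X_C = 1/(ωC) = 780.9 Ω
Branch 1 (R+jX_L): Z₁ = 1210 + j1677 Ω, |Z₁| = 2068 Ω
Branch 2 (−jX_C): Z₂ = −j780.9 Ω
Parallel: Z = Z₁Z₂/(Z₁+Z₂), |Z| = 1073 Ω, ∠Z = -72.33°
I = V/|Z| = 230/1073 = 214.4 mA

214.4 mA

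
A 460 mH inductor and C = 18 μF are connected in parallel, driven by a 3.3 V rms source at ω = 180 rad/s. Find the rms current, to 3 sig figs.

X_L = ωL = 82.8 Ω
X_C = 1/(ωC) = 309 Ω
Parallel: admittances add. Y = 1/(jωL) + jωC
Y = (0 − j0.00884) S
|Y| = 0.00884 S → |Z| = 1/|Y| = 113 Ω, ∠Z = −∠Y = 90.0°
I = V/|Z| = 3.3/113 = 29.2 mA

29.2 mA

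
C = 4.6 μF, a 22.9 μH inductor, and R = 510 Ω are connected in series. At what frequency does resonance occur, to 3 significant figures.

15.5 kHz

ω₀ = 1/√(LC) = 1/√(2.29e-05 × 4.6e-06) = 97430 rad/s
f₀ = ω₀/(2π) = 15.5 kHz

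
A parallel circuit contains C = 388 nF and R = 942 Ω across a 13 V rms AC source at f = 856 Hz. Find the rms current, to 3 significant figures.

30.4 mA

ω = 2πf = 5378 rad/s
X_C = 1/(ωC) = 479 Ω
Parallel: admittances add. Y = 1/R + jωC
Y = (0.00106 + j0.00209) S
|Y| = 0.00234 S → |Z| = 1/|Y| = 427 Ω, ∠Z = −∠Y = -63.0°
I = V/|Z| = 13/427 = 30.4 mA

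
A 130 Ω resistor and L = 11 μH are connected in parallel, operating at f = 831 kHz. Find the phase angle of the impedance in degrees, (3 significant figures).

66.2°

ω = 2πf = 5.221e+06 rad/s
X_L = ωL = 57.4 Ω
Parallel: admittances add. Y = 1/R + 1/(jωL)
Y = (0.00769 − j0.0174) S
|Y| = 0.0190 S → |Z| = 1/|Y| = 52.5 Ω, ∠Z = −∠Y = 66.2°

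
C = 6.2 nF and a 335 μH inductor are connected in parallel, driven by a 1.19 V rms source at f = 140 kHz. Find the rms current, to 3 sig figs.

ω = 2πf = 879600 rad/s
X_L = ωL = 295 Ω
X_C = 1/(ωC) = 183 Ω
Parallel: admittances add. Y = 1/(jωL) + jωC
Y = (0 + j0.00206) S
|Y| = 0.00206 S → |Z| = 1/|Y| = 485 Ω, ∠Z = −∠Y = -90.0°
I = V/|Z| = 1.19/485 = 2.45 mA

2.45 mA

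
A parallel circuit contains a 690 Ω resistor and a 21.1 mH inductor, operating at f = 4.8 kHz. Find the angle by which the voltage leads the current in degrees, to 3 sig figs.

47.3°

ω = 2πf = 30160 rad/s
X_L = ωL = 636 Ω
Parallel: admittances add. Y = 1/R + 1/(jωL)
Y = (0.00145 − j0.00157) S
|Y| = 0.00214 S → |Z| = 1/|Y| = 468 Ω, ∠Z = −∠Y = 47.3°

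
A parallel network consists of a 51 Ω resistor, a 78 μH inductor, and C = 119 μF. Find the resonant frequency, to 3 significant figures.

ω₀ = 1/√(LC) = 1/√(7.8e-05 × 0.000119) = 10380 rad/s
f₀ = ω₀/(2π) = 1.65 kHz

1.65 kHz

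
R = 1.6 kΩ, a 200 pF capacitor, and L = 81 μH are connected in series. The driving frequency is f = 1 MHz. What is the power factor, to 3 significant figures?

ω = 2πf = 6.283e+06 rad/s
X_L = ωL = 509 Ω
X_C = 1/(ωC) = 796 Ω
Net reactance X = X_L − X_C = -287 Ω
Z = 1600 − j287 Ω
|Z| = √(1600² + 287²) = 1630 Ω
∠Z = arctan(-287/1600) = -10.2°
cos φ = cos(-10.2°) = 0.984

0.984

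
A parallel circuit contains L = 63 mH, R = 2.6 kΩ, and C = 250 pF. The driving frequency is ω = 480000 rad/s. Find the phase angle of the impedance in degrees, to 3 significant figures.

-12.7°

X_L = ωL = 30200 Ω
X_C = 1/(ωC) = 8330 Ω
Parallel: admittances add. Y = 1/R + 1/(jωL) + jωC
Y = (0.000385 + j8.69e-05) S
|Y| = 0.000394 S → |Z| = 1/|Y| = 2540 Ω, ∠Z = −∠Y = -12.7°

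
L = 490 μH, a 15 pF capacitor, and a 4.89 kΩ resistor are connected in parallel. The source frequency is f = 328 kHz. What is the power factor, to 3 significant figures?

0.208

ω = 2πf = 2.061e+06 rad/s
X_L = ωL = 1010 Ω
X_C = 1/(ωC) = 32300 Ω
Parallel: admittances add. Y = 1/R + 1/(jωL) + jωC
Y = (0.000204 − j0.000959) S
|Y| = 0.000981 S → |Z| = 1/|Y| = 1020 Ω, ∠Z = −∠Y = 78.0°
cos φ = cos(78.0°) = 0.208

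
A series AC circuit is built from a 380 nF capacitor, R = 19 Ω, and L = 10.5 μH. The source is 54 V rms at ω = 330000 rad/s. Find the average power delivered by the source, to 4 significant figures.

145.3 W

X_L = ωL = 3.465 Ω
X_C = 1/(ωC) = 7.974 Ω
Net reactance X = X_L − X_C = -4.509 Ω
Z = 19.00 − j4.509 Ω
|Z| = √(19.00² + 4.509²) = 19.53 Ω
∠Z = arctan(-4.509/19.00) = -13.35°
I = V/|Z| = 2.765 A
P = VI cos φ = 54 × 2.765 × cos(-13.35°) = 145.3 W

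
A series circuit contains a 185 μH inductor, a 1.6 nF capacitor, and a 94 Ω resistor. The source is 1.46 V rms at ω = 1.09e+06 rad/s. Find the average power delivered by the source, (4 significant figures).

1.363 mW

X_L = ωL = 201.7 Ω
X_C = 1/(ωC) = 573.4 Ω
Net reactance X = X_L − X_C = -371.7 Ω
Z = 94.00 − j371.7 Ω
|Z| = √(94.00² + 371.7²) = 383.4 Ω
∠Z = arctan(-371.7/94.00) = -75.81°
I = V/|Z| = 3.808 mA
P = VI cos φ = 1.46 × 0.003808 × cos(-75.81°) = 1.363 mW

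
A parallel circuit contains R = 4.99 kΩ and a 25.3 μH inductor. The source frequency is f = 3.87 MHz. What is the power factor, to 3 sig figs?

0.122

ω = 2πf = 2.432e+07 rad/s
X_L = ωL = 615 Ω
Parallel: admittances add. Y = 1/R + 1/(jωL)
Y = (0.000200 − j0.00163) S
|Y| = 0.00164 S → |Z| = 1/|Y| = 611 Ω, ∠Z = −∠Y = 83.0°
cos φ = cos(83.0°) = 0.122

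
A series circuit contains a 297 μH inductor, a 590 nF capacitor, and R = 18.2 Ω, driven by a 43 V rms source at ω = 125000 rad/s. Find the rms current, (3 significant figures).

1.44 A

X_L = ωL = 37.1 Ω
X_C = 1/(ωC) = 13.6 Ω
Net reactance X = X_L − X_C = 23.6 Ω
Z = 18.2 + j23.6 Ω
|Z| = √(18.2² + 23.6²) = 29.8 Ω
I = V/|Z| = 43/29.8 = 1.44 A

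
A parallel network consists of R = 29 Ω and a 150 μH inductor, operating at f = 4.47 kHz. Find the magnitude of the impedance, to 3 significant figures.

4.17 Ω

ω = 2πf = 28090 rad/s
X_L = ωL = 4.21 Ω
Parallel: admittances add. Y = 1/R + 1/(jωL)
Y = (0.0345 − j0.237) S
|Y| = 0.240 S → |Z| = 1/|Y| = 4.17 Ω, ∠Z = −∠Y = 81.7°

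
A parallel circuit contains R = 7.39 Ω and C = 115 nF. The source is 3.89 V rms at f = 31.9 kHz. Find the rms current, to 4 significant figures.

ω = 2πf = 200400 rad/s
X_C = 1/(ωC) = 43.38 Ω
Parallel: admittances add. Y = 1/R + jωC
Y = (0.1353 + j0.02305) S
|Y| = 0.1373 S → |Z| = 1/|Y| = 7.285 Ω, ∠Z = −∠Y = -9.667°
I = V/|Z| = 3.89/7.285 = 534.0 mA

534.0 mA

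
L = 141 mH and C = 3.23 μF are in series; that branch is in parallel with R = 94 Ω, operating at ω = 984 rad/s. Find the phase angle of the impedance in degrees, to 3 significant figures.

X_L = ωL = 139 Ω
X_C = 1/(ωC) = 315 Ω
Branch 1: Z₁ = R = 94.0 Ω
Branch 2 (series LC): Z₂ = j(X_L − X_C) = −j176 Ω
Parallel: Z = Z₁Z₂/(Z₁+Z₂), |Z| = 82.9 Ω, ∠Z = -28.1°

-28.1°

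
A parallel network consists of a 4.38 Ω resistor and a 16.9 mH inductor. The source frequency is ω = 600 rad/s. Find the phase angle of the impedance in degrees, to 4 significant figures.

23.36°

X_L = ωL = 10.14 Ω
Parallel: admittances add. Y = 1/R + 1/(jωL)
Y = (0.2283 − j0.09862) S
|Y| = 0.2487 S → |Z| = 1/|Y| = 4.021 Ω, ∠Z = −∠Y = 23.36°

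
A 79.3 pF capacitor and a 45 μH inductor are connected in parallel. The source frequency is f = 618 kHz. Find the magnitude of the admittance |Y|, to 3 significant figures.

ω = 2πf = 3.883e+06 rad/s
X_L = ωL = 175 Ω
X_C = 1/(ωC) = 3250 Ω
Parallel: admittances add. Y = 1/(jωL) + jωC
Y = (0 − j0.00542) S
|Y| = 0.00542 S → |Z| = 1/|Y| = 185 Ω, ∠Z = −∠Y = 90.0°

5.42 mS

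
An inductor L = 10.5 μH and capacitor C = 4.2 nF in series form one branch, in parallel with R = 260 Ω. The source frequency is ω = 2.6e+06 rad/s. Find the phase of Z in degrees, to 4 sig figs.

X_L = ωL = 27.30 Ω
X_C = 1/(ωC) = 91.58 Ω
Branch 1: Z₁ = R = 260.0 Ω
Branch 2 (series LC): Z₂ = j(X_L − X_C) = −j64.28 Ω
Parallel: Z = Z₁Z₂/(Z₁+Z₂), |Z| = 62.40 Ω, ∠Z = -76.11°

-76.11°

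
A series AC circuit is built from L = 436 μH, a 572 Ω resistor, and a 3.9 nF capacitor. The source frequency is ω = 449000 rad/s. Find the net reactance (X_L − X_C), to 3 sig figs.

X_L = ωL = 196 Ω
X_C = 1/(ωC) = 571 Ω
X = 196 − 571 = -375 Ω

-375 Ω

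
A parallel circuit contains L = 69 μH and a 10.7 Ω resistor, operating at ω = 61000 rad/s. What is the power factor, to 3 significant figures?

X_L = ωL = 4.21 Ω
Parallel: admittances add. Y = 1/R + 1/(jωL)
Y = (0.0935 − j0.238) S
|Y| = 0.255 S → |Z| = 1/|Y| = 3.92 Ω, ∠Z = −∠Y = 68.5°
cos φ = cos(68.5°) = 0.366

0.366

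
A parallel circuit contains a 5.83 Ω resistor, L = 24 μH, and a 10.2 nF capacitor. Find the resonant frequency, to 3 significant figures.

ω₀ = 1/√(LC) = 1/√(2.4e-05 × 1.02e-08) = 2.021e+06 rad/s
f₀ = ω₀/(2π) = 322 kHz

322 kHz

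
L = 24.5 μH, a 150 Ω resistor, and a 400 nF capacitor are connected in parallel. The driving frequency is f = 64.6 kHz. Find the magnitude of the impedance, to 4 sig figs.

16.09 Ω

ω = 2πf = 405900 rad/s
X_L = ωL = 9.944 Ω
X_C = 1/(ωC) = 6.159 Ω
Parallel: admittances add. Y = 1/R + 1/(jωL) + jωC
Y = (0.006667 + j0.06180) S
|Y| = 0.06216 S → |Z| = 1/|Y| = 16.09 Ω, ∠Z = −∠Y = -83.84°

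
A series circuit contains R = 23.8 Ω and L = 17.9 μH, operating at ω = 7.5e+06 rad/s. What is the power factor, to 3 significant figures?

0.175

X_L = ωL = 134 Ω
Z = 23.8 + j134 Ω
|Z| = √(23.8² + 134²) = 136 Ω
∠Z = arctan(134/23.8) = 79.9°
cos φ = cos(79.9°) = 0.175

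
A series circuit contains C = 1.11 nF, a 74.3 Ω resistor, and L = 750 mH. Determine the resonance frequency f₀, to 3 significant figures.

5.52 kHz

ω₀ = 1/√(LC) = 1/√(0.75 × 1.11e-09) = 34660 rad/s
f₀ = ω₀/(2π) = 5.52 kHz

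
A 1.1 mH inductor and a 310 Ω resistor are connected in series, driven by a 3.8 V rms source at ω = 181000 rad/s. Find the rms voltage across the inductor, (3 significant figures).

2.05 V

X_L = ωL = 199 Ω
Z = 310 + j199 Ω
|Z| = √(310² + 199²) = 368 Ω
I = V/|Z| = 10.3 mA
V_L = I·|Z_L| = 0.0103 × 199 = 2.05 V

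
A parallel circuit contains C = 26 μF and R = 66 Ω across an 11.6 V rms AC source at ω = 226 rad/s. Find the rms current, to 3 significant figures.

189 mA

X_C = 1/(ωC) = 170 Ω
Parallel: admittances add. Y = 1/R + jωC
Y = (0.0152 + j0.00588) S
|Y| = 0.0163 S → |Z| = 1/|Y| = 61.5 Ω, ∠Z = −∠Y = -21.2°
I = V/|Z| = 11.6/61.5 = 189 mA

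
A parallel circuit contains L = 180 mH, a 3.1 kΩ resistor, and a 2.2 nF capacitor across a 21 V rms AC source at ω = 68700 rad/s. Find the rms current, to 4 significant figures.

6.933 mA

X_L = ωL = 12370 Ω
X_C = 1/(ωC) = 6616 Ω
Parallel: admittances add. Y = 1/R + 1/(jωL) + jωC
Y = (0.0003226 + j7.027e-05) S
|Y| = 0.0003301 S → |Z| = 1/|Y| = 3029 Ω, ∠Z = −∠Y = -12.29°
I = V/|Z| = 21/3029 = 6.933 mA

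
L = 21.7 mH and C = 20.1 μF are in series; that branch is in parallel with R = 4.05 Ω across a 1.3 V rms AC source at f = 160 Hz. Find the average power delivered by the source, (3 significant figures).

ω = 2πf = 1005 rad/s
X_L = ωL = 21.8 Ω
X_C = 1/(ωC) = 49.5 Ω
Branch 1: Z₁ = R = 4.05 Ω
Branch 2 (series LC): Z₂ = j(X_L − X_C) = −j27.7 Ω
Parallel: Z = Z₁Z₂/(Z₁+Z₂), |Z| = 4.01 Ω, ∠Z = -8.33°
I = V/|Z| = 324 mA
P = VI cos φ = 1.3 × 0.324 × cos(-8.33°) = 417 mW

417 mW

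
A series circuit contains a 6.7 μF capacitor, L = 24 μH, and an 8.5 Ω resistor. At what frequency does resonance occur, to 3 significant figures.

12.6 kHz

ω₀ = 1/√(LC) = 1/√(2.4e-05 × 6.7e-06) = 78860 rad/s
f₀ = ω₀/(2π) = 12.6 kHz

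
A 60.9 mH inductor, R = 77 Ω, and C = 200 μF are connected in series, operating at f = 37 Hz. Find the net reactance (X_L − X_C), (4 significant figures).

-7.350 Ω

ω = 2πf = 232.5 rad/s
X_L = ωL = 14.16 Ω
X_C = 1/(ωC) = 21.51 Ω
X = 14.16 − 21.51 = -7.350 Ω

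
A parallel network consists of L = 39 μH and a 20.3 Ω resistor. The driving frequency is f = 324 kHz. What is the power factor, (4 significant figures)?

ω = 2πf = 2.036e+06 rad/s
X_L = ωL = 79.39 Ω
Parallel: admittances add. Y = 1/R + 1/(jωL)
Y = (0.04926 − j0.01260) S
|Y| = 0.05085 S → |Z| = 1/|Y| = 19.67 Ω, ∠Z = −∠Y = 14.34°
cos φ = cos(14.34°) = 0.9688

0.9688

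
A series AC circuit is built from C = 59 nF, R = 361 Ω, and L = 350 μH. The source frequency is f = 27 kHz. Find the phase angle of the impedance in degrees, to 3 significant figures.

ω = 2πf = 169600 rad/s
X_L = ωL = 59.4 Ω
X_C = 1/(ωC) = 99.9 Ω
Net reactance X = X_L − X_C = -40.5 Ω
Z = 361 − j40.5 Ω
|Z| = √(361² + 40.5²) = 363 Ω
∠Z = arctan(-40.5/361) = -6.41°

-6.41°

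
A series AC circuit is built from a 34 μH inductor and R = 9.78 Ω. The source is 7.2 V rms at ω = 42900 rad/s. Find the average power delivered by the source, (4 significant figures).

X_L = ωL = 1.459 Ω
Z = 9.780 + j1.459 Ω
|Z| = √(9.780² + 1.459²) = 9.888 Ω
∠Z = arctan(1.459/9.780) = 8.483°
I = V/|Z| = 728.1 mA
P = VI cos φ = 7.2 × 0.7281 × cos(8.483°) = 5.185 W

5.185 W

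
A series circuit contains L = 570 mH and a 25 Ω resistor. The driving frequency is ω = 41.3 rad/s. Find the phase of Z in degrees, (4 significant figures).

43.28°

X_L = ωL = 23.54 Ω
Z = 25.00 + j23.54 Ω
|Z| = √(25.00² + 23.54²) = 34.34 Ω
∠Z = arctan(23.54/25.00) = 43.28°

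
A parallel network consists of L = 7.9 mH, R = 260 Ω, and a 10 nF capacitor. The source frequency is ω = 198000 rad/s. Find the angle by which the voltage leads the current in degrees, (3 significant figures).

X_L = ωL = 1560 Ω
X_C = 1/(ωC) = 505 Ω
Parallel: admittances add. Y = 1/R + 1/(jωL) + jωC
Y = (0.00385 + j0.00134) S
|Y| = 0.00407 S → |Z| = 1/|Y| = 246 Ω, ∠Z = −∠Y = -19.2°

-19.2°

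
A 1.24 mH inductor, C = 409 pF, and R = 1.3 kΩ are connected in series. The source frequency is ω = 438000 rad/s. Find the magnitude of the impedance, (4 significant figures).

X_L = ωL = 543.1 Ω
X_C = 1/(ωC) = 5582 Ω
Net reactance X = X_L − X_C = -5039 Ω
Z = 1300 − j5039 Ω
|Z| = √(1300² + 5039²) = 5204 Ω

5204 Ω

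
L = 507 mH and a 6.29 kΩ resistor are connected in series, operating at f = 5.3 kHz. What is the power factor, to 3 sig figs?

ω = 2πf = 33300 rad/s
X_L = ωL = 16900 Ω
Z = 6290 + j16900 Ω
|Z| = √(6290² + 16900²) = 18000 Ω
∠Z = arctan(16900/6290) = 69.6°
cos φ = cos(69.6°) = 0.349

0.349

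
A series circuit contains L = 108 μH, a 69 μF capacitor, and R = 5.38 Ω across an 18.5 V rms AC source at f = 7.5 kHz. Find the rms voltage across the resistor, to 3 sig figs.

ω = 2πf = 47120 rad/s
X_L = ωL = 5.09 Ω
X_C = 1/(ωC) = 0.308 Ω
Net reactance X = X_L − X_C = 4.78 Ω
Z = 5.38 + j4.78 Ω
|Z| = √(5.38² + 4.78²) = 7.20 Ω
I = V/|Z| = 2.57 A
V_R = I·|Z_R| = 2.57 × 5.38 = 13.8 V

13.8 V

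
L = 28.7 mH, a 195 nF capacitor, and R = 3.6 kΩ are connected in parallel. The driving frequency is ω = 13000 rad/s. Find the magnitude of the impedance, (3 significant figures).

X_L = ωL = 373 Ω
X_C = 1/(ωC) = 394 Ω
Parallel: admittances add. Y = 1/R + 1/(jωL) + jωC
Y = (0.000278 − j0.000145) S
|Y| = 0.000313 S → |Z| = 1/|Y| = 3190 Ω, ∠Z = −∠Y = 27.6°

3190 Ω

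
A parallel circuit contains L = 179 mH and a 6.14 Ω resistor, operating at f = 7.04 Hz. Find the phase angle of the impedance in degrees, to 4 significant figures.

ω = 2πf = 44.23 rad/s
X_L = ωL = 7.918 Ω
Parallel: admittances add. Y = 1/R + 1/(jωL)
Y = (0.1629 − j0.1263) S
|Y| = 0.2061 S → |Z| = 1/|Y| = 4.852 Ω, ∠Z = −∠Y = 37.79°

37.79°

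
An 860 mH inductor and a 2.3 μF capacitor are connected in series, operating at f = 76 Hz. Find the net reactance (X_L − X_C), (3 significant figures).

ω = 2πf = 477.5 rad/s
X_L = ωL = 411 Ω
X_C = 1/(ωC) = 910 Ω
X = 411 − 910 = -500 Ω

-500 Ω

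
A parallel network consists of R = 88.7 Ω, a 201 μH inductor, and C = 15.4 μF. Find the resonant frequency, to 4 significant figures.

ω₀ = 1/√(LC) = 1/√(0.000201 × 1.54e-05) = 17970 rad/s
f₀ = ω₀/(2π) = 2.861 kHz

2.861 kHz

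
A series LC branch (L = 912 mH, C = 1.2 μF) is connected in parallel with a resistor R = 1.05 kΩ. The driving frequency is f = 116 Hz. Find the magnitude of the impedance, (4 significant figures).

ω = 2πf = 728.8 rad/s
X_L = ωL = 664.7 Ω
X_C = 1/(ωC) = 1143 Ω
Branch 1: Z₁ = R = 1050 Ω
Branch 2 (series LC): Z₂ = j(X_L − X_C) = −j478.6 Ω
Parallel: Z = Z₁Z₂/(Z₁+Z₂), |Z| = 435.5 Ω, ∠Z = -65.49°

435.5 Ω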